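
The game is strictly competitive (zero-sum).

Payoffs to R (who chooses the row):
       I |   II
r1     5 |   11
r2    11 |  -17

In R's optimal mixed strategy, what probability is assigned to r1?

14/17

Row minima are 5 and -17, so R's maximin is 5; column maxima are 11 and 11, so C's minimax is 11. These differ, so the equilibrium is in mixed strategies.
Let R play r1 with probability p. C is indifferent when 5p + 11(1−p) = 11p − 17(1−p), giving p = 14/17.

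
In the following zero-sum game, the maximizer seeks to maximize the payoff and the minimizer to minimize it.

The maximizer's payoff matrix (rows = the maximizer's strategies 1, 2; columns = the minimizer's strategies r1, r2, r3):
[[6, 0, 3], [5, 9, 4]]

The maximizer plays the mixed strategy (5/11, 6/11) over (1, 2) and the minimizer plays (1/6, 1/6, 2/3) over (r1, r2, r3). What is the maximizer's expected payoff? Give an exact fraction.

Against (1/6, 1/6, 2/3), each row's expected payoff is 1: 3; 2: 5.
Taking the (5/11, 6/11)-weighted average: (5/11)·(3) + (6/11)·(5) = 45/11.

45/11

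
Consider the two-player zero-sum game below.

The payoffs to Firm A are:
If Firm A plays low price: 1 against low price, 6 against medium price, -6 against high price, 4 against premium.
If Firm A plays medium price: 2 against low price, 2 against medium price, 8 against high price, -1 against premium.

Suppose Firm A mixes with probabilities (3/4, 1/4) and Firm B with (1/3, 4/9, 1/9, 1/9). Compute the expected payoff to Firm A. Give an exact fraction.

Against (1/3, 4/9, 1/9, 1/9), each row's expected payoff is low price: 25/9; medium price: 7/3.
Taking the (3/4, 1/4)-weighted average: (3/4)·(25/9) + (1/4)·(7/3) = 8/3.

8/3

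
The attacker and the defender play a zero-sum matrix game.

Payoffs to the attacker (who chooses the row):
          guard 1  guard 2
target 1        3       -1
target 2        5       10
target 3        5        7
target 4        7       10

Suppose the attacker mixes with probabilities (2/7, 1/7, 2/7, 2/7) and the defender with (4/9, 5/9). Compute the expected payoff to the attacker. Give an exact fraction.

Against (4/9, 5/9), each row's expected payoff is target 1: 7/9; target 2: 70/9; target 3: 55/9; target 4: 26/3.
Taking the (2/7, 1/7, 2/7, 2/7)-weighted average: (2/7)·(7/9) + (1/7)·(70/9) + (2/7)·(55/9) + (2/7)·(26/3) = 50/9.

50/9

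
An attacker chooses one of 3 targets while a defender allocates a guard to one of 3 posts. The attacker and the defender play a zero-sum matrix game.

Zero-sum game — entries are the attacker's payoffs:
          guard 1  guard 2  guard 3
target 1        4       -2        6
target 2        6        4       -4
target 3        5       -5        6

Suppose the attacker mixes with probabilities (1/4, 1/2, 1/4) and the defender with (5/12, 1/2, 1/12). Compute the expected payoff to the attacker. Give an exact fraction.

115/48

Against (5/12, 1/2, 1/12), each row's expected payoff is target 1: 7/6; target 2: 25/6; target 3: 1/12.
Taking the (1/4, 1/2, 1/4)-weighted average: (1/4)·(7/6) + (1/2)·(25/6) + (1/4)·(1/12) = 115/48.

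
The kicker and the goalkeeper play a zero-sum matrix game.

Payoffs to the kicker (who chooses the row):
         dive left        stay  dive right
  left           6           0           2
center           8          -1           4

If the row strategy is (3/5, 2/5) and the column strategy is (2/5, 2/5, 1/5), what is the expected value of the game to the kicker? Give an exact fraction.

Against (2/5, 2/5, 1/5), each row's expected payoff is left: 14/5; center: 18/5.
Taking the (3/5, 2/5)-weighted average: (3/5)·(14/5) + (2/5)·(18/5) = 78/25.

78/25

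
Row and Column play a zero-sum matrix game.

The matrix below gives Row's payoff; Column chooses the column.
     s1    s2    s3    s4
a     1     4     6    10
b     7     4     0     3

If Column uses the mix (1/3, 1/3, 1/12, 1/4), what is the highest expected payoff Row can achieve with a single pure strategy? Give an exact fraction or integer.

a: (1)·(1/3) + (4)·(1/3) + (6)·(1/12) + (10)·(1/4) = 14/3.
b: (7)·(1/3) + (4)·(1/3) + (0)·(1/12) + (3)·(1/4) = 53/12.
The best pure response is a with expected payoff 14/3.

14/3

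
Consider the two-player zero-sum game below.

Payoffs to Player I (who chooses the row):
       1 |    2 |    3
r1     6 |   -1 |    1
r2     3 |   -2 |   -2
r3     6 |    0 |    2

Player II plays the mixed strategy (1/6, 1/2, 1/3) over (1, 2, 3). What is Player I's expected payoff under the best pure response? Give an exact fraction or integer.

5/3

r1: (6)·(1/6) + (-1)·(1/2) + (1)·(1/3) = 5/6.
r2: (3)·(1/6) + (-2)·(1/2) + (-2)·(1/3) = -7/6.
r3: (6)·(1/6) + (0)·(1/2) + (2)·(1/3) = 5/3.
The best pure response is r3 with expected payoff 5/3.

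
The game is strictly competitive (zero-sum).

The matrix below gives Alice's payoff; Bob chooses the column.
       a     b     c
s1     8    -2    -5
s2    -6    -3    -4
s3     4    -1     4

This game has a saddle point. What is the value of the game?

-1

Row minima: -5, -6, -1 → Alice's maximin is -1.
Column maxima: 8, -1, 4 → Bob's minimax is -1.
They coincide at (s3, b), so the value is -1.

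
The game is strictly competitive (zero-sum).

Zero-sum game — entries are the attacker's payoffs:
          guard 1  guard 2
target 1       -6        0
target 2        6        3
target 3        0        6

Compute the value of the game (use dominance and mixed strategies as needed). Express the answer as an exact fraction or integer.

4

Row target 1 is strictly dominated by row target 3, so the attacker never plays it.
The remaining 2×2 game on (target 2, target 3) × (guard 1, guard 2) has no saddle point. Let the attacker play target 2 with probability p; indifference gives 6p = 3p + 6(1−p), so p = 2/3.
Similarly the defender's optimal q on guard 1 is 1/3, and the value is 6·(1/3) + (3)·(2/3) = 4.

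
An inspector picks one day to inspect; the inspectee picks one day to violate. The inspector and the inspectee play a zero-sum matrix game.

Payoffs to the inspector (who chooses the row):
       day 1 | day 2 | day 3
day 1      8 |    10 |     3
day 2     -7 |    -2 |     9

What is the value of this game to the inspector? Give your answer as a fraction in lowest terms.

Column day 2 is strictly dominated by day 1 for the inspectee (it gives the inspector more in every row).
The remaining 2×2 game on (day 1, day 2) × (day 1, day 3) has no saddle point. Let the inspector play day 1 with probability p; indifference gives 8p − 7(1−p) = 3p + 9(1−p), so p = 16/21.
Similarly the inspectee's optimal q on day 1 is 2/7, and the value is 8·(2/7) + (3)·(5/7) = 31/7.

31/7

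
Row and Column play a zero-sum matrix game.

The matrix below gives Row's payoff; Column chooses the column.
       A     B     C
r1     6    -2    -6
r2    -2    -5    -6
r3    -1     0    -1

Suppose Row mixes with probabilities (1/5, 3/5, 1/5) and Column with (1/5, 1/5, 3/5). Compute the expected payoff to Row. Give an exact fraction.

Against (1/5, 1/5, 3/5), each row's expected payoff is r1: -14/5; r2: -5; r3: -4/5.
Taking the (1/5, 3/5, 1/5)-weighted average: (1/5)·(-14/5) + (3/5)·(-5) + (1/5)·(-4/5) = -93/25.

-93/25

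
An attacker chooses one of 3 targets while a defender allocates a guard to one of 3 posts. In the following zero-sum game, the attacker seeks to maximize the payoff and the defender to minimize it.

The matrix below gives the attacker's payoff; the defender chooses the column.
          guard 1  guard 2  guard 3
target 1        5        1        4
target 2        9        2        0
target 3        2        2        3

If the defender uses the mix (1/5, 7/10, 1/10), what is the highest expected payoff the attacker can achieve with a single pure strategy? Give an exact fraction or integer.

16/5

target 1: (5)·(1/5) + (1)·(7/10) + (4)·(1/10) = 21/10.
target 2: (9)·(1/5) + (2)·(7/10) + (0)·(1/10) = 16/5.
target 3: (2)·(1/5) + (2)·(7/10) + (3)·(1/10) = 21/10.
The best pure response is target 2 with expected payoff 16/5.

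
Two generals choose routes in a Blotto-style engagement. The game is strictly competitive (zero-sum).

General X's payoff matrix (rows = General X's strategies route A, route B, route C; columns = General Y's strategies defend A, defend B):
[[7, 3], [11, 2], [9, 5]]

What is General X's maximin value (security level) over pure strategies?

The worst-case payoff for each row is route A: 3, route B: 2, route C: 5.
The best of these is 5.

5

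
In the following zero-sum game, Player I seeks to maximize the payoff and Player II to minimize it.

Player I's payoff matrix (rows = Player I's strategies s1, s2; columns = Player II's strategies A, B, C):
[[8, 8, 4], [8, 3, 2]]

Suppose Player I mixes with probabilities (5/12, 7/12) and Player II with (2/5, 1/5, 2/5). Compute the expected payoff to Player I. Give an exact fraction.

Against (2/5, 1/5, 2/5), each row's expected payoff is s1: 32/5; s2: 23/5.
Taking the (5/12, 7/12)-weighted average: (5/12)·(32/5) + (7/12)·(23/5) = 107/20.

107/20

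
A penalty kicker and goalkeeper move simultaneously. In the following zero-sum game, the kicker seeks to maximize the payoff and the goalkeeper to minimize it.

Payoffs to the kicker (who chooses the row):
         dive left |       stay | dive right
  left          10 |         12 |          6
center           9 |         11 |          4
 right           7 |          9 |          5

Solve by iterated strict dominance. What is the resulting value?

6

Row right is strictly dominated by row left (10>7, 12>9, 6>5); eliminate right.
Row center is strictly dominated by row left (10>9, 12>11, 6>4); eliminate center.
Column stay is strictly dominated by dive left for the goalkeeper (10<12); eliminate stay.
Column dive left is strictly dominated by dive right for the goalkeeper (6<10); eliminate dive left.
Only (left, dive right) remains, with payoff 6.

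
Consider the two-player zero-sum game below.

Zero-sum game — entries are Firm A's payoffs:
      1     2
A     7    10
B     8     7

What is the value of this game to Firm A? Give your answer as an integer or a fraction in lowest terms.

Row minima are 7 and 7, so Firm A's maximin is 7; column maxima are 8 and 10, so Firm B's minimax is 8. These differ, so the equilibrium is in mixed strategies.
Let Firm A play A with probability p. Firm B is indifferent when 7p + 8(1−p) = 10p + 7(1−p), giving p = 1/4.
Let Firm B play 1 with probability q. Firm A is indifferent when 7q + 10(1−q) = 8q + 7(1−q), giving q = 3/4.
The value is 7·(3/4) + (10)·(1/4) = 31/4.

31/4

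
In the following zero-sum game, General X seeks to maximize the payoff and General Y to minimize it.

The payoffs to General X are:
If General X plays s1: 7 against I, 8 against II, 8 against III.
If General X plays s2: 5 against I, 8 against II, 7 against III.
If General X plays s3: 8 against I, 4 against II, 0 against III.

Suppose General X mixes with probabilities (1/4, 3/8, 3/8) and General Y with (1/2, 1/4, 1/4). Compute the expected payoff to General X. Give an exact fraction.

195/32

Against (1/2, 1/4, 1/4), each row's expected payoff is s1: 15/2; s2: 25/4; s3: 5.
Taking the (1/4, 3/8, 3/8)-weighted average: (1/4)·(15/2) + (3/8)·(25/4) + (3/8)·(5) = 195/32.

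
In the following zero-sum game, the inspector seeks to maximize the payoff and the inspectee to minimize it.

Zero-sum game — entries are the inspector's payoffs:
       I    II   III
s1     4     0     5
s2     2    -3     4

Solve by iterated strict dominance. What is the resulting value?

Row s2 is strictly dominated by row s1 (4>2, 0>-3, 5>4); eliminate s2.
Column I is strictly dominated by II for the inspectee (0<4); eliminate I.
Column III is strictly dominated by II for the inspectee (0<5); eliminate III.
Only (s1, II) remains, with payoff 0.

0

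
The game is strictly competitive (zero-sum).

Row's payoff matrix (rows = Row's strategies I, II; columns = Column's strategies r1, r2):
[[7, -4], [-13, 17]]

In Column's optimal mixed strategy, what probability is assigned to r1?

21/41

Row minima are -4 and -13, so Row's maximin is -4; column maxima are 7 and 17, so Column's minimax is 7. These differ, so the equilibrium is in mixed strategies.
Let Column play r1 with probability q. Row is indifferent when 7q − 4(1−q) = −13q + 17(1−q), giving q = 21/41.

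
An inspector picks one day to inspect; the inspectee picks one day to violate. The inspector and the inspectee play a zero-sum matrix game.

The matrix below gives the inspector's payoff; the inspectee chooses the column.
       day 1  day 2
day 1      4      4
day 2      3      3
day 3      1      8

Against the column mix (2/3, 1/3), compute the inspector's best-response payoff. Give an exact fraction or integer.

day 1: (4)·(2/3) + (4)·(1/3) = 4.
day 2: (3)·(2/3) + (3)·(1/3) = 3.
day 3: (1)·(2/3) + (8)·(1/3) = 10/3.
The best pure response is day 1 with expected payoff 4.

4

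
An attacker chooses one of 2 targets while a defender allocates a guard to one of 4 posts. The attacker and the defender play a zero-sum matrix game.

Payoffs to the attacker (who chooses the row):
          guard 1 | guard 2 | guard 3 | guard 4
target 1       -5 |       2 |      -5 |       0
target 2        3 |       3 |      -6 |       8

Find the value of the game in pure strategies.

-5

Row minima: -5, -6 → the attacker's maximin is -5.
Column maxima: 3, 3, -5, 8 → the defender's minimax is -5.
They coincide at (target 1, guard 3), so the value is -5.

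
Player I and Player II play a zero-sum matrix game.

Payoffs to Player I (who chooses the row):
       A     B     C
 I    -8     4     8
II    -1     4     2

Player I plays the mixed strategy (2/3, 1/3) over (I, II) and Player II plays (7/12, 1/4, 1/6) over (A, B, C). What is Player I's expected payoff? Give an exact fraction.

-47/36

Against (7/12, 1/4, 1/6), each row's expected payoff is I: -7/3; II: 3/4.
Taking the (2/3, 1/3)-weighted average: (2/3)·(-7/3) + (1/3)·(3/4) = -47/36.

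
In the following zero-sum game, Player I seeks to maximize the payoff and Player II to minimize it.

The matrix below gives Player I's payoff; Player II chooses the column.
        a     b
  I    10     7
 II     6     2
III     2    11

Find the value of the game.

Row II is strictly dominated by row I, so Player I never plays it.
The remaining 2×2 game on (I, III) × (a, b) has no saddle point. Let Player I play I with probability p; indifference gives 10p + 2(1−p) = 7p + 11(1−p), so p = 3/4.
Similarly Player II's optimal q on a is 1/3, and the value is 10·(1/3) + (7)·(2/3) = 8.

8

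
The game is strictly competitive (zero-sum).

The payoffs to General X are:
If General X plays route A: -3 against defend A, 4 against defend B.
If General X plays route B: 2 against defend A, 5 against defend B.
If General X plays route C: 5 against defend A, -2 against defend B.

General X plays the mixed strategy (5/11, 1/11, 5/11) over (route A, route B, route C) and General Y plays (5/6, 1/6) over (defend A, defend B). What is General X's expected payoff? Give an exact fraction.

Against (5/6, 1/6), each row's expected payoff is route A: -11/6; route B: 5/2; route C: 23/6.
Taking the (5/11, 1/11, 5/11)-weighted average: (5/11)·(-11/6) + (1/11)·(5/2) + (5/11)·(23/6) = 25/22.

25/22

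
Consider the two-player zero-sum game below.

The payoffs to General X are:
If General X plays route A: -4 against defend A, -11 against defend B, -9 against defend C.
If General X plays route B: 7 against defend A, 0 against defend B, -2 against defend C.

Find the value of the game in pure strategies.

-2

Row minima: -11, -2 → General X's maximin is -2.
Column maxima: 7, 0, -2 → General Y's minimax is -2.
They coincide at (route B, defend C), so the value is -2.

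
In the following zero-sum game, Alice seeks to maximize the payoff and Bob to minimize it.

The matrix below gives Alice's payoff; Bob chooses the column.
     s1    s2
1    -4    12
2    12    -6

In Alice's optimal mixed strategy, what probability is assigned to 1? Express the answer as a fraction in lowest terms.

Row minima are -4 and -6, so Alice's maximin is -4; column maxima are 12 and 12, so Bob's minimax is 12. These differ, so the equilibrium is in mixed strategies.
Let Alice play 1 with probability p. Bob is indifferent when −4p + 12(1−p) = 12p − 6(1−p), giving p = 9/17.

9/17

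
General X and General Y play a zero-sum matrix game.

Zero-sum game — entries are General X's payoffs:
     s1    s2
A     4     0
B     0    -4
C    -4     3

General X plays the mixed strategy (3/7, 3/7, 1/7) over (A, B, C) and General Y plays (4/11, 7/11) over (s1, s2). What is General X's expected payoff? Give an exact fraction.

Against (4/11, 7/11), each row's expected payoff is A: 16/11; B: -28/11; C: 5/11.
Taking the (3/7, 3/7, 1/7)-weighted average: (3/7)·(16/11) + (3/7)·(-28/11) + (1/7)·(5/11) = -31/77.

-31/77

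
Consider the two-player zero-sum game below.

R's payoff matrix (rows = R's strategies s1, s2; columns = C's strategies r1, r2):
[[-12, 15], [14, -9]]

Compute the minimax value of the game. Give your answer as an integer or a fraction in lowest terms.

51/25

Row minima are -12 and -9, so R's maximin is -9; column maxima are 14 and 15, so C's minimax is 14. These differ, so the equilibrium is in mixed strategies.
Let R play s1 with probability p. C is indifferent when −12p + 14(1−p) = 15p − 9(1−p), giving p = 23/50.
Let C play r1 with probability q. R is indifferent when −12q + 15(1−q) = 14q − 9(1−q), giving q = 12/25.
The value is -12·(12/25) + (15)·(13/25) = 51/25.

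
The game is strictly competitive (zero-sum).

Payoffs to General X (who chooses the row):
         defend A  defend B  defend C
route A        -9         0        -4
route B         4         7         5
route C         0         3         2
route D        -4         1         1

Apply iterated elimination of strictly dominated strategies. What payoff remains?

Row route A is strictly dominated by row route B (4>-9, 7>0, 5>-4); eliminate route A.
Column defend C is strictly dominated by defend A for General Y (4<5, 0<2, -4<1); eliminate defend C.
Column defend B is strictly dominated by defend A for General Y (4<7, 0<3, -4<1); eliminate defend B.
Row route C is strictly dominated by row route B (4>0); eliminate route C.
Row route D is strictly dominated by row route B (4>-4); eliminate route D.
Only (route B, defend A) remains, with payoff 4.

4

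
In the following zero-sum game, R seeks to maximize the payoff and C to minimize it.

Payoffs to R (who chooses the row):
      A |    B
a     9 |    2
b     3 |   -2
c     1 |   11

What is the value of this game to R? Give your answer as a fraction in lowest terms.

97/17

Row b is strictly dominated by row a, so R never plays it.
The remaining 2×2 game on (a, c) × (A, B) has no saddle point. Let R play a with probability p; indifference gives 9p + (1−p) = 2p + 11(1−p), so p = 10/17.
Similarly C's optimal q on A is 9/17, and the value is 9·(9/17) + (2)·(8/17) = 97/17.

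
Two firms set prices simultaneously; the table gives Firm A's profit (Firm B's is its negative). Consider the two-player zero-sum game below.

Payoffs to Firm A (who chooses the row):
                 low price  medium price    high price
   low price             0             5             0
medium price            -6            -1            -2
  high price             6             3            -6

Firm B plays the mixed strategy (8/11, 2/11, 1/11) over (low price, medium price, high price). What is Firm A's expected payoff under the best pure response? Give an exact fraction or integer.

low price: (0)·(8/11) + (5)·(2/11) + (0)·(1/11) = 10/11.
medium price: (-6)·(8/11) + (-1)·(2/11) + (-2)·(1/11) = -52/11.
high price: (6)·(8/11) + (3)·(2/11) + (-6)·(1/11) = 48/11.
The best pure response is high price with expected payoff 48/11.

48/11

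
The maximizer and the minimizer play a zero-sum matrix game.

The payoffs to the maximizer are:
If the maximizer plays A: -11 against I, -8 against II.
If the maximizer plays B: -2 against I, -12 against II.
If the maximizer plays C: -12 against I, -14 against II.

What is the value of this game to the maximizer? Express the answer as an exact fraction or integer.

-116/13

Row C is strictly dominated by row A, so the maximizer never plays it.
The remaining 2×2 game on (A, B) × (I, II) has no saddle point. Let the maximizer play A with probability p; indifference gives −11p − 2(1−p) = −8p − 12(1−p), so p = 10/13.
Similarly the minimizer's optimal q on I is 4/13, and the value is -11·(4/13) + (-8)·(9/13) = -116/13.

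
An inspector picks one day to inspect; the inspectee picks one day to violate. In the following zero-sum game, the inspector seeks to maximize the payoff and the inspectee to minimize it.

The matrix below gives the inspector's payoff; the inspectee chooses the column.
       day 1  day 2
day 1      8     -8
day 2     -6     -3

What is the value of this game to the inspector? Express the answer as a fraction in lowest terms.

Row minima are -8 and -6, so the inspector's maximin is -6; column maxima are 8 and -3, so the inspectee's minimax is -3. These differ, so the equilibrium is in mixed strategies.
Let the inspector play day 1 with probability p. The inspectee is indifferent when 8p − 6(1−p) = −8p − 3(1−p), giving p = 3/19.
Let the inspectee play day 1 with probability q. The inspector is indifferent when 8q − 8(1−q) = −6q − 3(1−q), giving q = 5/19.
The value is 8·(5/19) + (-8)·(14/19) = -72/19.

-72/19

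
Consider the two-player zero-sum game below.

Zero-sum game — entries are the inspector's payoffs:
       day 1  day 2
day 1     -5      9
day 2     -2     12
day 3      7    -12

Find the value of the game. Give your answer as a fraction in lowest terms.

Row day 1 is strictly dominated by row day 2, so the inspector never plays it.
The remaining 2×2 game on (day 2, day 3) × (day 1, day 2) has no saddle point. Let the inspector play day 2 with probability p; indifference gives −2p + 7(1−p) = 12p − 12(1−p), so p = 19/33.
Similarly the inspectee's optimal q on day 1 is 8/11, and the value is -2·(8/11) + (12)·(3/11) = 20/11.

20/11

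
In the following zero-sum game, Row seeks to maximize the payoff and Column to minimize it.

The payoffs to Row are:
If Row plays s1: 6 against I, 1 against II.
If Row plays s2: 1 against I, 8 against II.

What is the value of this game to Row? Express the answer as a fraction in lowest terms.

47/12

Row minima are 1 and 1, so Row's maximin is 1; column maxima are 6 and 8, so Column's minimax is 6. These differ, so the equilibrium is in mixed strategies.
Let Row play s1 with probability p. Column is indifferent when 6p + (1−p) = p + 8(1−p), giving p = 7/12.
Let Column play I with probability q. Row is indifferent when 6q + (1−q) = q + 8(1−q), giving q = 7/12.
The value is 6·(7/12) + (1)·(5/12) = 47/12.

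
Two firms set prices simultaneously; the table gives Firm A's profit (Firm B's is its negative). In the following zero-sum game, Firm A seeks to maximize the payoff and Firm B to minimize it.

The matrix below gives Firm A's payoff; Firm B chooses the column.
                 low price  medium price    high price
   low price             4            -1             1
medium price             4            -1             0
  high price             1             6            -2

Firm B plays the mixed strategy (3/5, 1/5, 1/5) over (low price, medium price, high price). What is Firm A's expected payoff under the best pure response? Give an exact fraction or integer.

low price: (4)·(3/5) + (-1)·(1/5) + (1)·(1/5) = 12/5.
medium price: (4)·(3/5) + (-1)·(1/5) + (0)·(1/5) = 11/5.
high price: (1)·(3/5) + (6)·(1/5) + (-2)·(1/5) = 7/5.
The best pure response is low price with expected payoff 12/5.

12/5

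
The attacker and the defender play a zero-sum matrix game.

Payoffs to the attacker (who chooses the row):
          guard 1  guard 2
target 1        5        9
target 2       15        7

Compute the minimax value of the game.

Row minima are 5 and 7, so the attacker's maximin is 7; column maxima are 15 and 9, so the defender's minimax is 9. These differ, so the equilibrium is in mixed strategies.
Let the attacker play target 1 with probability p. The defender is indifferent when 5p + 15(1−p) = 9p + 7(1−p), giving p = 2/3.
Let the defender play guard 1 with probability q. The attacker is indifferent when 5q + 9(1−q) = 15q + 7(1−q), giving q = 1/6.
The value is 5·(1/6) + (9)·(5/6) = 25/3.

25/3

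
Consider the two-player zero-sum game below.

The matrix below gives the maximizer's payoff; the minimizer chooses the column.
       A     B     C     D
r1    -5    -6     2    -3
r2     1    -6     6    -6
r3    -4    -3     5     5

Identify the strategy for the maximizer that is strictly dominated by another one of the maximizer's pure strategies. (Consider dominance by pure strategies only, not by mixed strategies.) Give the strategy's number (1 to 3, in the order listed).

Compare r1 with r3: -4 > -5, -3 > -6, 5 > 2, 5 > -3.
So r3 strictly dominates r1 for the maximizer; r1 is strictly dominated.

1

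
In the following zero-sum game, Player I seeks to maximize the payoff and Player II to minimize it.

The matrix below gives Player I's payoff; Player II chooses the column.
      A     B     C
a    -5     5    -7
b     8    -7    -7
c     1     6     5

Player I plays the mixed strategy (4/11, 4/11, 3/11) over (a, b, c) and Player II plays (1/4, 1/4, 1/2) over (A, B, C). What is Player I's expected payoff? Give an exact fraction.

Against (1/4, 1/4, 1/2), each row's expected payoff is a: -7/2; b: -13/4; c: 17/4.
Taking the (4/11, 4/11, 3/11)-weighted average: (4/11)·(-7/2) + (4/11)·(-13/4) + (3/11)·(17/4) = -57/44.

-57/44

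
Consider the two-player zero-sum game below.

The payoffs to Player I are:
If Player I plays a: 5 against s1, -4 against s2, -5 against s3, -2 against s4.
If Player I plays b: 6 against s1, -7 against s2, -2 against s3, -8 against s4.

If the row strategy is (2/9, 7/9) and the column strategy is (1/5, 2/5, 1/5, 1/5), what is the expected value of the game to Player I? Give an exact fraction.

Against (1/5, 2/5, 1/5, 1/5), each row's expected payoff is a: -2; b: -18/5.
Taking the (2/9, 7/9)-weighted average: (2/9)·(-2) + (7/9)·(-18/5) = -146/45.

-146/45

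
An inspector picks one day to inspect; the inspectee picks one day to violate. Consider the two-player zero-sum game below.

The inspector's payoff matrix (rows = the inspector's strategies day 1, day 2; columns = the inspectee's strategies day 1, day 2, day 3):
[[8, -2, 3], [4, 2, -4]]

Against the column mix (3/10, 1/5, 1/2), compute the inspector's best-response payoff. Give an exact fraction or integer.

day 1: (8)·(3/10) + (-2)·(1/5) + (3)·(1/2) = 7/2.
day 2: (4)·(3/10) + (2)·(1/5) + (-4)·(1/2) = -2/5.
The best pure response is day 1 with expected payoff 7/2.

7/2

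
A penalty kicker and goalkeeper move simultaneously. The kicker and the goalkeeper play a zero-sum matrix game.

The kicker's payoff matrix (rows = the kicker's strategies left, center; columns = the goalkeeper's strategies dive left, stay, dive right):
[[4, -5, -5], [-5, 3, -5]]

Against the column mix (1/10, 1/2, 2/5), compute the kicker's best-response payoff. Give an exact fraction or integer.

-1

left: (4)·(1/10) + (-5)·(1/2) + (-5)·(2/5) = -41/10.
center: (-5)·(1/10) + (3)·(1/2) + (-5)·(2/5) = -1.
The best pure response is center with expected payoff -1.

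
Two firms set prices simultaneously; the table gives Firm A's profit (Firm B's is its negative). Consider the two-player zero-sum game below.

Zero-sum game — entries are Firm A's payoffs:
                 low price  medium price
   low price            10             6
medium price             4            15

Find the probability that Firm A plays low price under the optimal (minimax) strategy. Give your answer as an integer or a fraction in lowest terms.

11/15

Row minima are 6 and 4, so Firm A's maximin is 6; column maxima are 10 and 15, so Firm B's minimax is 10. These differ, so the equilibrium is in mixed strategies.
Let Firm A play low price with probability p. Firm B is indifferent when 10p + 4(1−p) = 6p + 15(1−p), giving p = 11/15.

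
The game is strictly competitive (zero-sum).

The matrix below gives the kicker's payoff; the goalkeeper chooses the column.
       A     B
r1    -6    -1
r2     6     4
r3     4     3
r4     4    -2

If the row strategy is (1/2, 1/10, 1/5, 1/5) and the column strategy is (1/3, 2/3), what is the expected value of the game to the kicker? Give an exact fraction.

Against (1/3, 2/3), each row's expected payoff is r1: -8/3; r2: 14/3; r3: 10/3; r4: 0.
Taking the (1/2, 1/10, 1/5, 1/5)-weighted average: (1/2)·(-8/3) + (1/10)·(14/3) + (1/5)·(10/3) + (1/5)·(0) = -1/5.

-1/5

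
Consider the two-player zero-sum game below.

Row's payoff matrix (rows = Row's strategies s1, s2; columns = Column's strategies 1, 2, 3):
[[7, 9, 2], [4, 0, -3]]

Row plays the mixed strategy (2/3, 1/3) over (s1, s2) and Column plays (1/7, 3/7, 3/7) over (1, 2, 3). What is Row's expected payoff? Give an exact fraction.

Against (1/7, 3/7, 3/7), each row's expected payoff is s1: 40/7; s2: -5/7.
Taking the (2/3, 1/3)-weighted average: (2/3)·(40/7) + (1/3)·(-5/7) = 25/7.

25/7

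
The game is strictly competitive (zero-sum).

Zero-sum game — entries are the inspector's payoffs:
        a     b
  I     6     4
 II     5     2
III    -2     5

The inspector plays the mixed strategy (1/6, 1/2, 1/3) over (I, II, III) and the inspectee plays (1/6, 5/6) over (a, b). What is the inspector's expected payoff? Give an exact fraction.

Against (1/6, 5/6), each row's expected payoff is I: 13/3; II: 5/2; III: 23/6.
Taking the (1/6, 1/2, 1/3)-weighted average: (1/6)·(13/3) + (1/2)·(5/2) + (1/3)·(23/6) = 13/4.

13/4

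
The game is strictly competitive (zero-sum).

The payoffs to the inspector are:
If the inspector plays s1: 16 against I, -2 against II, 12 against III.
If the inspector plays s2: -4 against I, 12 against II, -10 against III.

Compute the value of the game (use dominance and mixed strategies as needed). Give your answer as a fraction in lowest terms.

Column I is strictly dominated by III for the inspectee (it gives the inspector more in every row).
The remaining 2×2 game on (s1, s2) × (II, III) has no saddle point. Let the inspector play s1 with probability p; indifference gives −2p + 12(1−p) = 12p − 10(1−p), so p = 11/18.
Similarly the inspectee's optimal q on II is 11/18, and the value is -2·(11/18) + (12)·(7/18) = 31/9.

31/9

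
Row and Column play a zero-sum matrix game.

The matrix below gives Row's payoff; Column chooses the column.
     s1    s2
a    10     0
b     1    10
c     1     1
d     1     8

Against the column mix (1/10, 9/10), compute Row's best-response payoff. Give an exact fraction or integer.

a: (10)·(1/10) + (0)·(9/10) = 1.
b: (1)·(1/10) + (10)·(9/10) = 91/10.
c: (1)·(1/10) + (1)·(9/10) = 1.
d: (1)·(1/10) + (8)·(9/10) = 73/10.
The best pure response is b with expected payoff 91/10.

91/10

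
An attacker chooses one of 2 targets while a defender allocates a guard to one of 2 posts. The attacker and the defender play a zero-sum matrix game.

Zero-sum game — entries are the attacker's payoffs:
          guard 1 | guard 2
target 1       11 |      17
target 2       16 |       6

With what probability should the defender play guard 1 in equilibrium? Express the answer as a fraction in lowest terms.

Row minima are 11 and 6, so the attacker's maximin is 11; column maxima are 16 and 17, so the defender's minimax is 16. These differ, so the equilibrium is in mixed strategies.
Let the defender play guard 1 with probability q. The attacker is indifferent when 11q + 17(1−q) = 16q + 6(1−q), giving q = 11/16.

11/16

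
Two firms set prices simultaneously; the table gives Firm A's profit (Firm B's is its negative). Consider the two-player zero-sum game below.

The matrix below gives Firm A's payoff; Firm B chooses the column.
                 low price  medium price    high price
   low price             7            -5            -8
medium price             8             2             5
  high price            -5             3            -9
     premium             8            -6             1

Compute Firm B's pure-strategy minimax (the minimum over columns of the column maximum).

3

The worst case (largest entry) in each column is low price: 8, medium price: 3, high price: 5.
The best (smallest) of these is 3.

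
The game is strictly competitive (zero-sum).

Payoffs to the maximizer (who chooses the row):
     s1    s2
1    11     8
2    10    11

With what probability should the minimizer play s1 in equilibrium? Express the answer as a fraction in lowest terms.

3/4

Row minima are 8 and 10, so the maximizer's maximin is 10; column maxima are 11 and 11, so the minimizer's minimax is 11. These differ, so the equilibrium is in mixed strategies.
Let the minimizer play s1 with probability q. The maximizer is indifferent when 11q + 8(1−q) = 10q + 11(1−q), giving q = 3/4.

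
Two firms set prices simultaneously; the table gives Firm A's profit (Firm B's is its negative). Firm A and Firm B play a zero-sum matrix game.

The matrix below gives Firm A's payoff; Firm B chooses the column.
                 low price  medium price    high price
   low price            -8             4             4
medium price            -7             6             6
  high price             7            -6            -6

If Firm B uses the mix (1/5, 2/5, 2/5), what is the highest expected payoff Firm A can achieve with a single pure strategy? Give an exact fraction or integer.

17/5

low price: (-8)·(1/5) + (4)·(2/5) + (4)·(2/5) = 8/5.
medium price: (-7)·(1/5) + (6)·(2/5) + (6)·(2/5) = 17/5.
high price: (7)·(1/5) + (-6)·(2/5) + (-6)·(2/5) = -17/5.
The best pure response is medium price with expected payoff 17/5.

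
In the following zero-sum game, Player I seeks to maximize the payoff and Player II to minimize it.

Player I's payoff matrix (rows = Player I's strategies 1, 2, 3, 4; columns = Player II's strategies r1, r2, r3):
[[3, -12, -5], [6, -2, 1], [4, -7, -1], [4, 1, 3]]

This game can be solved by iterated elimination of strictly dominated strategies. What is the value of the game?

1

Column r1 is strictly dominated by r2 for Player II (-12<3, -2<6, -7<4, 1<4); eliminate r1.
Row 2 is strictly dominated by row 4 (1>-2, 3>1); eliminate 2.
Column r3 is strictly dominated by r2 for Player II (-12<-5, -7<-1, 1<3); eliminate r3.
Row 1 is strictly dominated by row 3 (-7>-12); eliminate 1.
Row 3 is strictly dominated by row 4 (1>-7); eliminate 3.
Only (4, r2) remains, with payoff 1.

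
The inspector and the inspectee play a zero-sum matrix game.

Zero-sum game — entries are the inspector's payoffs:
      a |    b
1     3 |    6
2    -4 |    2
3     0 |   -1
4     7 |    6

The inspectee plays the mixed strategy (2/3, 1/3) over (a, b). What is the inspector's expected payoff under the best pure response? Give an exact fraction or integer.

20/3

1: (3)·(2/3) + (6)·(1/3) = 4.
2: (-4)·(2/3) + (2)·(1/3) = -2.
3: (0)·(2/3) + (-1)·(1/3) = -1/3.
4: (7)·(2/3) + (6)·(1/3) = 20/3.
The best pure response is 4 with expected payoff 20/3.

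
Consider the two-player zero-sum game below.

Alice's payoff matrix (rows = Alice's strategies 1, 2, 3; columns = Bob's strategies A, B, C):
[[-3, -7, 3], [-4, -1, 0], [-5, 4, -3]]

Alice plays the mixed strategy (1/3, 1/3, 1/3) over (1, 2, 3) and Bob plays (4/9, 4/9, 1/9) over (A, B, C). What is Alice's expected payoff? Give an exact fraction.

-64/27

Against (4/9, 4/9, 1/9), each row's expected payoff is 1: -37/9; 2: -20/9; 3: -7/9.
Taking the (1/3, 1/3, 1/3)-weighted average: (1/3)·(-37/9) + (1/3)·(-20/9) + (1/3)·(-7/9) = -64/27.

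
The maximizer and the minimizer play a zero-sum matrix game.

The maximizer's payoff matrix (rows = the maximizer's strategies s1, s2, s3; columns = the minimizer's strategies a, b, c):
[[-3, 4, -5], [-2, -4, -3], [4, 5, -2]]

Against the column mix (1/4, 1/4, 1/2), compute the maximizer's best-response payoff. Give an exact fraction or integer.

s1: (-3)·(1/4) + (4)·(1/4) + (-5)·(1/2) = -9/4.
s2: (-2)·(1/4) + (-4)·(1/4) + (-3)·(1/2) = -3.
s3: (4)·(1/4) + (5)·(1/4) + (-2)·(1/2) = 5/4.
The best pure response is s3 with expected payoff 5/4.

5/4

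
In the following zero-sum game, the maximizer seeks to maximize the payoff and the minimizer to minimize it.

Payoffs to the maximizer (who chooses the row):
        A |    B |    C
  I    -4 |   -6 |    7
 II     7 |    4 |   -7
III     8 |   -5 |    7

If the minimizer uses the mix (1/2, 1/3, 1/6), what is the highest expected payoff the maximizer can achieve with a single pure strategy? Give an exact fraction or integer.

I: (-4)·(1/2) + (-6)·(1/3) + (7)·(1/6) = -17/6.
II: (7)·(1/2) + (4)·(1/3) + (-7)·(1/6) = 11/3.
III: (8)·(1/2) + (-5)·(1/3) + (7)·(1/6) = 7/2.
The best pure response is II with expected payoff 11/3.

11/3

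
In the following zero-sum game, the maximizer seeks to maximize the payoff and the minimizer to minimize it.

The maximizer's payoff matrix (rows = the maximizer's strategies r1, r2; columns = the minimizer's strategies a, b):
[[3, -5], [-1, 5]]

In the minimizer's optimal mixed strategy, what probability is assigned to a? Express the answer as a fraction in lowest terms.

Row minima are -5 and -1, so the maximizer's maximin is -1; column maxima are 3 and 5, so the minimizer's minimax is 3. These differ, so the equilibrium is in mixed strategies.
Let the minimizer play a with probability q. The maximizer is indifferent when 3q − 5(1−q) = −q + 5(1−q), giving q = 5/7.

5/7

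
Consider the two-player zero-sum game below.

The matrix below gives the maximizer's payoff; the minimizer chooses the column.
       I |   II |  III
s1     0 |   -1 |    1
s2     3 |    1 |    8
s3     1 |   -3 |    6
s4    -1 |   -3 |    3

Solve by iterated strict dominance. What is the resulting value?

Column III is strictly dominated by I for the minimizer (0<1, 3<8, 1<6, -1<3); eliminate III.
Column I is strictly dominated by II for the minimizer (-1<0, 1<3, -3<1, -3<-1); eliminate I.
Row s3 is strictly dominated by row s1 (-1>-3); eliminate s3.
Row s1 is strictly dominated by row s2 (1>-1); eliminate s1.
Row s4 is strictly dominated by row s2 (1>-3); eliminate s4.
Only (s2, II) remains, with payoff 1.

1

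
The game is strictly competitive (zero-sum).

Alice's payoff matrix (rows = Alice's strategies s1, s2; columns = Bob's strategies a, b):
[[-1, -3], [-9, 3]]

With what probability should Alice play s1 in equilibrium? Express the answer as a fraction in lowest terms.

Row minima are -3 and -9, so Alice's maximin is -3; column maxima are -1 and 3, so Bob's minimax is -1. These differ, so the equilibrium is in mixed strategies.
Let Alice play s1 with probability p. Bob is indifferent when −p − 9(1−p) = −3p + 3(1−p), giving p = 6/7.

6/7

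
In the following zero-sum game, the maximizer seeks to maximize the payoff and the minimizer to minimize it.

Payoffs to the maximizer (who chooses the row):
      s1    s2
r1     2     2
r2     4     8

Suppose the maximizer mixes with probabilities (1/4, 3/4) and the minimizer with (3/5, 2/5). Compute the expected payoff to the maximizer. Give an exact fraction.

47/10

Against (3/5, 2/5), each row's expected payoff is r1: 2; r2: 28/5.
Taking the (1/4, 3/4)-weighted average: (1/4)·(2) + (3/4)·(28/5) = 47/10.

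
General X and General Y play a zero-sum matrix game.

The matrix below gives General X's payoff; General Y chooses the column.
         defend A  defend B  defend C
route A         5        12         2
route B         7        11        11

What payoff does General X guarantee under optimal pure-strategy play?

7

Row minima: 2, 7 → General X's maximin is 7.
Column maxima: 7, 12, 11 → General Y's minimax is 7.
They coincide at (route B, defend A), so the value is 7.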